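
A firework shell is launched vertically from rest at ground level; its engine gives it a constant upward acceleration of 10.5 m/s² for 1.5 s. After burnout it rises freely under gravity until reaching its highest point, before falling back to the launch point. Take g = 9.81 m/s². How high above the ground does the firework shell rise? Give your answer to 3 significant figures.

Phase 1 (powered ascent): v₀ = 0 m/s, a = 10.5 m/s².
v = v₀ + at = 0 + (10.5)(1.5) = 15.8 m/s
Δx = v₀t + ½at² = 0·1.5 + 0.5·10.5·1.5² = 11.8 m

Phase 2 (coasting upward): v₀ = 15.8 m/s, a = -9.81 m/s².
v = v₀ + at → t = (0 − 15.8) / -9.81 = 1.61 s
v² = v₀² + 2aΔx → Δx = (0² − 15.8²)/(2·-9.81) = 12.6 m
Maximum height = 11.8 + 12.6 = 24.5 m

24.5 m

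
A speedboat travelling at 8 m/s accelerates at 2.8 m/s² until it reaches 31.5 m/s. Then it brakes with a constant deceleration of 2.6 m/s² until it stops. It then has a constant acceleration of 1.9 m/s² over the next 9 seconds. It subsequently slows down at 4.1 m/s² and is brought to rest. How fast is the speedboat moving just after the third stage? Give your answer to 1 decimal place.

Phase 1 (accelerating): v₀ = 8.00 m/s, a = 2.8 m/s².
v = v₀ + at → t = (31.5 − 8.00) / 2.8 = 8.39 s
v² = v₀² + 2aΔx → Δx = (31.5² − 8.00²)/(2·2.8) = 166 m

Phase 2 (decelerating): v₀ = 31.5 m/s, a = -2.6 m/s².
v = v₀ + at → t = (0 − 31.5) / -2.6 = 12.1 s
v² = v₀² + 2aΔx → Δx = (0² − 31.5²)/(2·-2.6) = 191 m

Phase 3 (accelerating): v₀ = 0 m/s, a = 1.9 m/s².
v = v₀ + at = 0 + (1.9)(9) = 17.1 m/s
Δx = v₀t + ½at² = 0·9 + 0.5·1.9·9² = 76.9 m
Speed at end of phase 3 = 17.1 m/s

17.1 m/s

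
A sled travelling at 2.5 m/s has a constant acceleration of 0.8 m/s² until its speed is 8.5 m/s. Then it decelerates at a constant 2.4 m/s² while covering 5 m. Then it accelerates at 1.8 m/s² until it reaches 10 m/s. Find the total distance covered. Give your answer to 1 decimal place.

60.6 m

Phase 1 (accelerating): v₀ = 2.50 m/s, a = 0.8 m/s².
v = v₀ + at → t = (8.5 − 2.50) / 0.8 = 7.50 s
v² = v₀² + 2aΔx → Δx = (8.5² − 2.50²)/(2·0.8) = 41.2 m

Phase 2 (decelerating): v₀ = 8.50 m/s, a = -2.4 m/s².
v² = v₀² + 2aΔx = 8.50² + 2·-2.4·5 = 48.2 → v = 6.95 m/s
t = (v − v₀)/a = (6.95 − 8.50)/-2.4 = 0.647 s

Phase 3 (accelerating): v₀ = 6.95 m/s, a = 1.8 m/s².
v = v₀ + at → t = (10 − 6.95) / 1.8 = 1.70 s
v² = v₀² + 2aΔx → Δx = (10² − 6.95²)/(2·1.8) = 14.4 m
Total distance = 41.2 + 5.00 + 14.4 = 60.6 m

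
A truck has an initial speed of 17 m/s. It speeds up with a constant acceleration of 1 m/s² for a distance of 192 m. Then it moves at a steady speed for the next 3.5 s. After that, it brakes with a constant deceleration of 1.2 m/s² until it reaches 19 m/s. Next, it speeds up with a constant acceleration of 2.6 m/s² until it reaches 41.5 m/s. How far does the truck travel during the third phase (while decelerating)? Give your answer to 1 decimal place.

Phase 1 (accelerating): v₀ = 17.0 m/s, a = 1 m/s².
v² = v₀² + 2aΔx = 17.0² + 2·1·192 = 673 → v = 25.9 m/s
t = (v − v₀)/a = (25.9 − 17.0)/1 = 8.94 s

Phase 2 (constant speed): v₀ = 25.9 m/s, a = 0 m/s².
v = v₀ + at = 25.9 + (0)(3.5) = 25.9 m/s
Δx = v₀t + ½at² = 25.9·3.5 + 0.5·0·3.5² = 90.8 m

Phase 3 (decelerating): v₀ = 25.9 m/s, a = -1.2 m/s².
v = v₀ + at → t = (19 − 25.9) / -1.2 = 5.79 s
v² = v₀² + 2aΔx → Δx = (19² − 25.9²)/(2·-1.2) = 130 m
Distance in phase 3 = 130 m

130.0 m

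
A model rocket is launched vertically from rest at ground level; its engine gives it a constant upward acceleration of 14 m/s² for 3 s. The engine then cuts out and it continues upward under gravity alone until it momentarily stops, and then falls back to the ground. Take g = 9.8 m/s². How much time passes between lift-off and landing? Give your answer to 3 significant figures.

12.9 s

Phase 1 (powered ascent): v₀ = 0 m/s, a = 14 m/s².
v = v₀ + at = 0 + (14)(3) = 42.0 m/s
Δx = v₀t + ½at² = 0·3 + 0.5·14·3² = 63.0 m

Phase 2 (coasting upward): v₀ = 42.0 m/s, a = -9.8 m/s².
v = v₀ + at → t = (0 − 42.0) / -9.8 = 4.29 s
v² = v₀² + 2aΔx → Δx = (0² − 42.0²)/(2·-9.8) = 90.0 m

Phase 3 (free fall): v₀ = 0 m/s, a = -9.8 m/s².
Falls 153 m from rest: t = √(2·153/9.8) = 5.59 s; v = g·t = 54.8 m/s.
Total time = 3.00 + 4.29 + 5.59 = 12.9 s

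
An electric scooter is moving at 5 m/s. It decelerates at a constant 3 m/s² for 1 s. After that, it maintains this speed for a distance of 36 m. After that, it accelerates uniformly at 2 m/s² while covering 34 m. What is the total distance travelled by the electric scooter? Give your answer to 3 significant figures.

Phase 1 (decelerating): v₀ = 5.00 m/s, a = -3 m/s².
v = v₀ + at = 5.00 + (-3)(1) = 2.00 m/s
Δx = v₀t + ½at² = 5.00·1 + 0.5·-3·1² = 3.50 m

Phase 2 (constant speed): v₀ = 2.00 m/s, a = 0 m/s².
Constant speed: t = d/v = 36/2.00 = 18.0 s

Phase 3 (accelerating): v₀ = 2.00 m/s, a = 2 m/s².
v² = v₀² + 2aΔx = 2.00² + 2·2·34 = 140 → v = 11.8 m/s
t = (v − v₀)/a = (11.8 − 2.00)/2 = 4.92 s
Total distance = 3.50 + 36.0 + 34.0 = 73.5 m

73.5 m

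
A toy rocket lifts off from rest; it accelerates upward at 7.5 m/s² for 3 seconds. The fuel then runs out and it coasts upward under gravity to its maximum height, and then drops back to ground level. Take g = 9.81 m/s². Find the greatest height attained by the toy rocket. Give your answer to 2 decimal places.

59.55 m

Phase 1 (powered ascent): v₀ = 0 m/s, a = 7.5 m/s².
v = v₀ + at = 0 + (7.5)(3) = 22.5 m/s
Δx = v₀t + ½at² = 0·3 + 0.5·7.5·3² = 33.8 m

Phase 2 (coasting upward): v₀ = 22.5 m/s, a = -9.81 m/s².
v = v₀ + at → t = (0 − 22.5) / -9.81 = 2.29 s
v² = v₀² + 2aΔx → Δx = (0² − 22.5²)/(2·-9.81) = 25.8 m
Maximum height = 33.8 + 25.8 = 59.6 m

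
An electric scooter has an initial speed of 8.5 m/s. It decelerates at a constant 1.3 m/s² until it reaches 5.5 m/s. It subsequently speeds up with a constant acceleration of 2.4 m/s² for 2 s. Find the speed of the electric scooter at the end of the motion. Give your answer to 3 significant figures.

10.3 m/s

Phase 1 (decelerating): v₀ = 8.50 m/s, a = -1.3 m/s².
v = v₀ + at → t = (5.5 − 8.50) / -1.3 = 2.31 s
v² = v₀² + 2aΔx → Δx = (5.5² − 8.50²)/(2·-1.3) = 16.2 m

Phase 2 (accelerating): v₀ = 5.50 m/s, a = 2.4 m/s².
v = v₀ + at = 5.50 + (2.4)(2) = 10.3 m/s
Δx = v₀t + ½at² = 5.50·2 + 0.5·2.4·2² = 15.8 m
Final speed = 10.3 m/s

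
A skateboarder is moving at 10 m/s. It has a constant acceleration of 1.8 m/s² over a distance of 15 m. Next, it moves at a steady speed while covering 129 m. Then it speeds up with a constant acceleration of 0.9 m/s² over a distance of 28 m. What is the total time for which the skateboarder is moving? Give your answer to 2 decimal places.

Phase 1 (accelerating): v₀ = 10.0 m/s, a = 1.8 m/s².
v² = v₀² + 2aΔx = 10.0² + 2·1.8·15 = 154 → v = 12.4 m/s
t = (v − v₀)/a = (12.4 − 10.0)/1.8 = 1.34 s

Phase 2 (constant speed): v₀ = 12.4 m/s, a = 0 m/s².
Constant speed: t = d/v = 129/12.4 = 10.4 s

Phase 3 (accelerating): v₀ = 12.4 m/s, a = 0.9 m/s².
v² = v₀² + 2aΔx = 12.4² + 2·0.9·28 = 204 → v = 14.3 m/s
t = (v − v₀)/a = (14.3 − 12.4)/0.9 = 2.10 s
Total time = 1.34 + 10.4 + 2.10 = 13.8 s

13.83 s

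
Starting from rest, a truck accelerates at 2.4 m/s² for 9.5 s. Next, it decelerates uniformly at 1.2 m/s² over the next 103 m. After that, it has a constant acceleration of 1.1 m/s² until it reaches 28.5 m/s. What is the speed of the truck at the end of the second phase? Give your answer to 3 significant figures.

Phase 1 (accelerating): v₀ = 0 m/s, a = 2.4 m/s².
v = v₀ + at = 0 + (2.4)(9.5) = 22.8 m/s
Δx = v₀t + ½at² = 0·9.5 + 0.5·2.4·9.5² = 108 m

Phase 2 (decelerating): v₀ = 22.8 m/s, a = -1.2 m/s².
v² = v₀² + 2aΔx = 22.8² + 2·-1.2·103 = 273 → v = 16.5 m/s
t = (v − v₀)/a = (16.5 − 22.8)/-1.2 = 5.24 s
Speed at end of phase 2 = 16.5 m/s

16.5 m/s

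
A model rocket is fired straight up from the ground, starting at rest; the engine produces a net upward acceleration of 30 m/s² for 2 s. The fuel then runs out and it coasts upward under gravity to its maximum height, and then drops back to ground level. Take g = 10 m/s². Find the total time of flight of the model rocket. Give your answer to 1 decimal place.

14.9 s

Phase 1 (powered ascent): v₀ = 0 m/s, a = 30 m/s².
v = v₀ + at = 0 + (30)(2) = 60.0 m/s
Δx = v₀t + ½at² = 0·2 + 0.5·30·2² = 60.0 m

Phase 2 (coasting upward): v₀ = 60.0 m/s, a = -10 m/s².
v = v₀ + at → t = (0 − 60.0) / -10 = 6.00 s
v² = v₀² + 2aΔx → Δx = (0² − 60.0²)/(2·-10) = 180 m

Phase 3 (free fall): v₀ = 0 m/s, a = -10 m/s².
Falls 240 m from rest: t = √(2·240/10) = 6.93 s; v = g·t = 69.3 m/s.
Total time = 2.00 + 6.00 + 6.93 = 14.9 s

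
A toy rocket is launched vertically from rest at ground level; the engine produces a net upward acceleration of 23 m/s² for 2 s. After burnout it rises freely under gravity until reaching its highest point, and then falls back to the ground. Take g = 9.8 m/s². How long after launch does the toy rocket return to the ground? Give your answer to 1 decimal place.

Phase 1 (powered ascent): v₀ = 0 m/s, a = 23 m/s².
v = v₀ + at = 0 + (23)(2) = 46.0 m/s
Δx = v₀t + ½at² = 0·2 + 0.5·23·2² = 46.0 m

Phase 2 (coasting upward): v₀ = 46.0 m/s, a = -9.8 m/s².
v = v₀ + at → t = (0 − 46.0) / -9.8 = 4.69 s
v² = v₀² + 2aΔx → Δx = (0² − 46.0²)/(2·-9.8) = 108 m

Phase 3 (free fall): v₀ = 0 m/s, a = -9.8 m/s².
Falls 154 m from rest: t = √(2·154/9.8) = 5.61 s; v = g·t = 54.9 m/s.
Total time = 2.00 + 4.69 + 5.61 = 12.3 s

12.3 s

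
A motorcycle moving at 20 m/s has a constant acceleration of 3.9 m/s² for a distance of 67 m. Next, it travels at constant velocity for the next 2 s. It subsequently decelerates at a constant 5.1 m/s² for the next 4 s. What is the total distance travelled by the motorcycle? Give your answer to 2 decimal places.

208.45 m

Phase 1 (accelerating): v₀ = 20.0 m/s, a = 3.9 m/s².
v² = v₀² + 2aΔx = 20.0² + 2·3.9·67 = 923 → v = 30.4 m/s
t = (v − v₀)/a = (30.4 − 20.0)/3.9 = 2.66 s

Phase 2 (constant speed): v₀ = 30.4 m/s, a = 0 m/s².
v = v₀ + at = 30.4 + (0)(2) = 30.4 m/s
Δx = v₀t + ½at² = 30.4·2 + 0.5·0·2² = 60.7 m

Phase 3 (decelerating): v₀ = 30.4 m/s, a = -5.1 m/s².
v = v₀ + at = 30.4 + (-5.1)(4) = 9.97 m/s
Δx = v₀t + ½at² = 30.4·4 + 0.5·-5.1·4² = 80.7 m
Total distance = 67.0 + 60.7 + 80.7 = 208 m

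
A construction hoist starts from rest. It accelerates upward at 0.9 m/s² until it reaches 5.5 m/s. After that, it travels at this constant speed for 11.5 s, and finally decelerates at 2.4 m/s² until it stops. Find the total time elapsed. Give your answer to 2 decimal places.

19.90 s

Phase 1 (accelerating): v₀ = 0 m/s, a = 0.9 m/s².
v = v₀ + at → t = (5.5 − 0) / 0.9 = 6.11 s
v² = v₀² + 2aΔx → Δx = (5.5² − 0²)/(2·0.9) = 16.8 m

Phase 2 (constant speed): v₀ = 5.50 m/s, a = 0 m/s².
v = v₀ + at = 5.50 + (0)(11.5) = 5.50 m/s
Δx = v₀t + ½at² = 5.50·11.5 + 0.5·0·11.5² = 63.2 m

Phase 3 (decelerating): v₀ = 5.50 m/s, a = -2.4 m/s².
v = v₀ + at → t = (0 − 5.50) / -2.4 = 2.29 s
v² = v₀² + 2aΔx → Δx = (0² − 5.50²)/(2·-2.4) = 6.30 m
Total time = 6.11 + 11.5 + 2.29 = 19.9 s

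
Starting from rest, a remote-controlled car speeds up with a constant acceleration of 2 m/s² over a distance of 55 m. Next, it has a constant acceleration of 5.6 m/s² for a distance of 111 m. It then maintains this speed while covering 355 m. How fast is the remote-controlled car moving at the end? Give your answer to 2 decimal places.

38.25 m/s

Phase 1 (accelerating): v₀ = 0 m/s, a = 2 m/s².
v² = v₀² + 2aΔx = 0² + 2·2·55 = 220 → v = 14.8 m/s
t = (v − v₀)/a = (14.8 − 0)/2 = 7.42 s

Phase 2 (accelerating): v₀ = 14.8 m/s, a = 5.6 m/s².
v² = v₀² + 2aΔx = 14.8² + 2·5.6·111 = 1460 → v = 38.3 m/s
t = (v − v₀)/a = (38.3 − 14.8)/5.6 = 4.18 s

Phase 3 (constant speed): v₀ = 38.3 m/s, a = 0 m/s².
Constant speed: t = d/v = 355/38.3 = 9.28 s
Final speed = 38.3 m/s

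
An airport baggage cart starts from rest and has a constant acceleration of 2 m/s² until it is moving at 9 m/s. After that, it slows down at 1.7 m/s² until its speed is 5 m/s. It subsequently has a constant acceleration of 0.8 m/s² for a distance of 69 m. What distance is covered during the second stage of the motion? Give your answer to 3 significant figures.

16.5 m

Phase 1 (accelerating): v₀ = 0 m/s, a = 2 m/s².
v = v₀ + at → t = (9 − 0) / 2 = 4.50 s
v² = v₀² + 2aΔx → Δx = (9² − 0²)/(2·2) = 20.2 m

Phase 2 (decelerating): v₀ = 9.00 m/s, a = -1.7 m/s².
v = v₀ + at → t = (5 − 9.00) / -1.7 = 2.35 s
v² = v₀² + 2aΔx → Δx = (5² − 9.00²)/(2·-1.7) = 16.5 m
Distance in phase 2 = 16.5 m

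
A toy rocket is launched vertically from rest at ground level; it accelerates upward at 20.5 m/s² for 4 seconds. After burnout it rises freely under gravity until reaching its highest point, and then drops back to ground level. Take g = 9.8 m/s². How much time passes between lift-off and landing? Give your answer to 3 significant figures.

22.5 s

Phase 1 (powered ascent): v₀ = 0 m/s, a = 20.5 m/s².
v = v₀ + at = 0 + (20.5)(4) = 82.0 m/s
Δx = v₀t + ½at² = 0·4 + 0.5·20.5·4² = 164 m

Phase 2 (coasting upward): v₀ = 82.0 m/s, a = -9.8 m/s².
v = v₀ + at → t = (0 − 82.0) / -9.8 = 8.37 s
v² = v₀² + 2aΔx → Δx = (0² − 82.0²)/(2·-9.8) = 343 m

Phase 3 (free fall): v₀ = 0 m/s, a = -9.8 m/s².
Falls 507 m from rest: t = √(2·507/9.8) = 10.2 s; v = g·t = 99.7 m/s.
Total time = 4.00 + 8.37 + 10.2 = 22.5 s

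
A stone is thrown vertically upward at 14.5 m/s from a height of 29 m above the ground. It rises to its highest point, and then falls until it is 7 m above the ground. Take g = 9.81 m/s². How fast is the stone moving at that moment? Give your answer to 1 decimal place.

25.3 m/s

Phase 1 (rising): v₀ = 14.5 m/s, a = -9.81 m/s².
v = v₀ + at → t = (0 − 14.5) / -9.81 = 1.48 s
v² = v₀² + 2aΔx → Δx = (0² − 14.5²)/(2·-9.81) = 10.7 m

Phase 2 (falling): v₀ = 0 m/s, a = -9.81 m/s².
Falls 32.7 m from rest: t = √(2·32.7/9.81) = 2.58 s; v = g·t = 25.3 m/s.
Final speed = 25.3 m/s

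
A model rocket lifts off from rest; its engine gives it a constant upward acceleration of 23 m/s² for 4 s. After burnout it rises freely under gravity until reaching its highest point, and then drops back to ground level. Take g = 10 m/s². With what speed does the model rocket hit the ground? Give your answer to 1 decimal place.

Phase 1 (powered ascent): v₀ = 0 m/s, a = 23 m/s².
v = v₀ + at = 0 + (23)(4) = 92.0 m/s
Δx = v₀t + ½at² = 0·4 + 0.5·23·4² = 184 m

Phase 2 (coasting upward): v₀ = 92.0 m/s, a = -10 m/s².
v = v₀ + at → t = (0 − 92.0) / -10 = 9.20 s
v² = v₀² + 2aΔx → Δx = (0² − 92.0²)/(2·-10) = 423 m

Phase 3 (free fall): v₀ = 0 m/s, a = -10 m/s².
Falls 607 m from rest: t = √(2·607/10) = 11.0 s; v = g·t = 110 m/s.
Impact speed = 110 m/s

110.2 m/s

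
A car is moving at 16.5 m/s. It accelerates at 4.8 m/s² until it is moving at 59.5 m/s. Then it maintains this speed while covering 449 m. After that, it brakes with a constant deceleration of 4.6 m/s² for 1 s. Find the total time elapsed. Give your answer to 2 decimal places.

17.50 s

Phase 1 (accelerating): v₀ = 16.5 m/s, a = 4.8 m/s².
v = v₀ + at → t = (59.5 − 16.5) / 4.8 = 8.96 s
v² = v₀² + 2aΔx → Δx = (59.5² − 16.5²)/(2·4.8) = 340 m

Phase 2 (constant speed): v₀ = 59.5 m/s, a = 0 m/s².
Constant speed: t = d/v = 449/59.5 = 7.55 s

Phase 3 (decelerating): v₀ = 59.5 m/s, a = -4.6 m/s².
v = v₀ + at = 59.5 + (-4.6)(1) = 54.9 m/s
Δx = v₀t + ½at² = 59.5·1 + 0.5·-4.6·1² = 57.2 m
Total time = 8.96 + 7.55 + 1.00 = 17.5 s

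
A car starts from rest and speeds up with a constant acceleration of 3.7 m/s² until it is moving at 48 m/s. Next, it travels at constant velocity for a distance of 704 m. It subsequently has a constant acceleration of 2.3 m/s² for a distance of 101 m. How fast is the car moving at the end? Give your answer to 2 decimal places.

52.62 m/s

Phase 1 (accelerating): v₀ = 0 m/s, a = 3.7 m/s².
v = v₀ + at → t = (48 − 0) / 3.7 = 13.0 s
v² = v₀² + 2aΔx → Δx = (48² − 0²)/(2·3.7) = 311 m

Phase 2 (constant speed): v₀ = 48.0 m/s, a = 0 m/s².
Constant speed: t = d/v = 704/48.0 = 14.7 s

Phase 3 (accelerating): v₀ = 48.0 m/s, a = 2.3 m/s².
v² = v₀² + 2aΔx = 48.0² + 2·2.3·101 = 2770 → v = 52.6 m/s
t = (v − v₀)/a = (52.6 − 48.0)/2.3 = 2.01 s
Final speed = 52.6 m/s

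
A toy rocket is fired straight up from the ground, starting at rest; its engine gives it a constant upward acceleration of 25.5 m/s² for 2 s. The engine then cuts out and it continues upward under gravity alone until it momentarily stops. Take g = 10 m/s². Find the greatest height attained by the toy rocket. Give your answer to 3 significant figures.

Phase 1 (powered ascent): v₀ = 0 m/s, a = 25.5 m/s².
v = v₀ + at = 0 + (25.5)(2) = 51.0 m/s
Δx = v₀t + ½at² = 0·2 + 0.5·25.5·2² = 51.0 m

Phase 2 (coasting upward): v₀ = 51.0 m/s, a = -10 m/s².
v = v₀ + at → t = (0 − 51.0) / -10 = 5.10 s
v² = v₀² + 2aΔx → Δx = (0² − 51.0²)/(2·-10) = 130 m
Maximum height = 51.0 + 130 = 181 m

181 m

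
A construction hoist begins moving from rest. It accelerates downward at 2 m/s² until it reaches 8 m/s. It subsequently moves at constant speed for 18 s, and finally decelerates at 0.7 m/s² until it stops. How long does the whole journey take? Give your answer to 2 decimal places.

Phase 1 (accelerating): v₀ = 0 m/s, a = 2 m/s².
v = v₀ + at → t = (8 − 0) / 2 = 4.00 s
v² = v₀² + 2aΔx → Δx = (8² − 0²)/(2·2) = 16.0 m

Phase 2 (constant speed): v₀ = 8.00 m/s, a = 0 m/s².
v = v₀ + at = 8.00 + (0)(18) = 8.00 m/s
Δx = v₀t + ½at² = 8.00·18 + 0.5·0·18² = 144 m

Phase 3 (decelerating): v₀ = 8.00 m/s, a = -0.7 m/s².
v = v₀ + at → t = (0 − 8.00) / -0.7 = 11.4 s
v² = v₀² + 2aΔx → Δx = (0² − 8.00²)/(2·-0.7) = 45.7 m
Total time = 4.00 + 18.0 + 11.4 = 33.4 s

33.43 s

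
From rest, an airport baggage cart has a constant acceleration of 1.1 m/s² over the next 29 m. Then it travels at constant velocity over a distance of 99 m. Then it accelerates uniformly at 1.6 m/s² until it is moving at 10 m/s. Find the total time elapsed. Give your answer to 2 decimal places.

Phase 1 (accelerating): v₀ = 0 m/s, a = 1.1 m/s².
v² = v₀² + 2aΔx = 0² + 2·1.1·29 = 63.8 → v = 7.99 m/s
t = (v − v₀)/a = (7.99 − 0)/1.1 = 7.26 s

Phase 2 (constant speed): v₀ = 7.99 m/s, a = 0 m/s².
Constant speed: t = d/v = 99/7.99 = 12.4 s

Phase 3 (accelerating): v₀ = 7.99 m/s, a = 1.6 m/s².
v = v₀ + at → t = (10 − 7.99) / 1.6 = 1.26 s
v² = v₀² + 2aΔx → Δx = (10² − 7.99²)/(2·1.6) = 11.3 m
Total time = 7.26 + 12.4 + 1.26 = 20.9 s

20.91 s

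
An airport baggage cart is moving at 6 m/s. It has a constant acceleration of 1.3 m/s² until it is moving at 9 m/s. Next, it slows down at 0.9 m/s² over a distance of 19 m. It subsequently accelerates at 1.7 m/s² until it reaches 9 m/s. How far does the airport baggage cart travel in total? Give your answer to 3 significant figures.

Phase 1 (accelerating): v₀ = 6.00 m/s, a = 1.3 m/s².
v = v₀ + at → t = (9 − 6.00) / 1.3 = 2.31 s
v² = v₀² + 2aΔx → Δx = (9² − 6.00²)/(2·1.3) = 17.3 m

Phase 2 (decelerating): v₀ = 9.00 m/s, a = -0.9 m/s².
v² = v₀² + 2aΔx = 9.00² + 2·-0.9·19 = 46.8 → v = 6.84 m/s
t = (v − v₀)/a = (6.84 − 9.00)/-0.9 = 2.40 s

Phase 3 (accelerating): v₀ = 6.84 m/s, a = 1.7 m/s².
v = v₀ + at → t = (9 − 6.84) / 1.7 = 1.27 s
v² = v₀² + 2aΔx → Δx = (9² − 6.84²)/(2·1.7) = 10.1 m
Total distance = 17.3 + 19.0 + 10.1 = 46.4 m

46.4 m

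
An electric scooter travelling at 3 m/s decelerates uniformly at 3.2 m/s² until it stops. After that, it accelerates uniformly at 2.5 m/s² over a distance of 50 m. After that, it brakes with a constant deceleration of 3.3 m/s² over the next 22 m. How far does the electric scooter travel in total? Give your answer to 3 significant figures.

73.4 m

Phase 1 (decelerating): v₀ = 3.00 m/s, a = -3.2 m/s².
v = v₀ + at → t = (0 − 3.00) / -3.2 = 0.938 s
v² = v₀² + 2aΔx → Δx = (0² − 3.00²)/(2·-3.2) = 1.41 m

Phase 2 (accelerating): v₀ = 0 m/s, a = 2.5 m/s².
v² = v₀² + 2aΔx = 0² + 2·2.5·50 = 250 → v = 15.8 m/s
t = (v − v₀)/a = (15.8 − 0)/2.5 = 6.32 s

Phase 3 (decelerating): v₀ = 15.8 m/s, a = -3.3 m/s².
v² = v₀² + 2aΔx = 15.8² + 2·-3.3·22 = 105 → v = 10.2 m/s
t = (v − v₀)/a = (10.2 − 15.8)/-3.3 = 1.69 s
Total distance = 1.41 + 50.0 + 22.0 = 73.4 m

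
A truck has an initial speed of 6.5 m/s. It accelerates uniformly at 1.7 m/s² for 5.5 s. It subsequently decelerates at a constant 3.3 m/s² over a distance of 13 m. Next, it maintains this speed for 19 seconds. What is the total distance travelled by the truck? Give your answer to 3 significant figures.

319 m

Phase 1 (accelerating): v₀ = 6.50 m/s, a = 1.7 m/s².
v = v₀ + at = 6.50 + (1.7)(5.5) = 15.8 m/s
Δx = v₀t + ½at² = 6.50·5.5 + 0.5·1.7·5.5² = 61.5 m

Phase 2 (decelerating): v₀ = 15.8 m/s, a = -3.3 m/s².
v² = v₀² + 2aΔx = 15.8² + 2·-3.3·13 = 165 → v = 12.9 m/s
t = (v − v₀)/a = (12.9 − 15.8)/-3.3 = 0.906 s

Phase 3 (constant speed): v₀ = 12.9 m/s, a = 0 m/s².
v = v₀ + at = 12.9 + (0)(19) = 12.9 m/s
Δx = v₀t + ½at² = 12.9·19 + 0.5·0·19² = 244 m
Total distance = 61.5 + 13.0 + 244 = 319 m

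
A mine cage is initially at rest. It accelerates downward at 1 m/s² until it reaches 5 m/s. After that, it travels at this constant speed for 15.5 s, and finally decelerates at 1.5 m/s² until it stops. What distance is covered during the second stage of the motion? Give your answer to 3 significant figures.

Phase 1 (accelerating): v₀ = 0 m/s, a = 1 m/s².
v = v₀ + at → t = (5 − 0) / 1 = 5.00 s
v² = v₀² + 2aΔx → Δx = (5² − 0²)/(2·1) = 12.5 m

Phase 2 (constant speed): v₀ = 5.00 m/s, a = 0 m/s².
v = v₀ + at = 5.00 + (0)(15.5) = 5.00 m/s
Δx = v₀t + ½at² = 5.00·15.5 + 0.5·0·15.5² = 77.5 m
Distance in phase 2 = 77.5 m

77.5 m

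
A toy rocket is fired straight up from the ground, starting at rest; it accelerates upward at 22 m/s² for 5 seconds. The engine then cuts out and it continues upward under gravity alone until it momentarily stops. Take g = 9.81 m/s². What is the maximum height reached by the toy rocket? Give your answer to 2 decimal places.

891.72 m

Phase 1 (powered ascent): v₀ = 0 m/s, a = 22 m/s².
v = v₀ + at = 0 + (22)(5) = 110 m/s
Δx = v₀t + ½at² = 0·5 + 0.5·22·5² = 275 m

Phase 2 (coasting upward): v₀ = 110 m/s, a = -9.81 m/s².
v = v₀ + at → t = (0 − 110) / -9.81 = 11.2 s
v² = v₀² + 2aΔx → Δx = (0² − 110²)/(2·-9.81) = 617 m
Maximum height = 275 + 617 = 892 m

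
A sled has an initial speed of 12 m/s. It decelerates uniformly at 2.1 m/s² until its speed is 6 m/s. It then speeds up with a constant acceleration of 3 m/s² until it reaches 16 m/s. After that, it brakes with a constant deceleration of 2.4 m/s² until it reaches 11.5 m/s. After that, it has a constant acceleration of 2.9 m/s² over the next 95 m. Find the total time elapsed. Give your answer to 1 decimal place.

Phase 1 (decelerating): v₀ = 12.0 m/s, a = -2.1 m/s².
v = v₀ + at → t = (6 − 12.0) / -2.1 = 2.86 s
v² = v₀² + 2aΔx → Δx = (6² − 12.0²)/(2·-2.1) = 25.7 m

Phase 2 (accelerating): v₀ = 6.00 m/s, a = 3 m/s².
v = v₀ + at → t = (16 − 6.00) / 3 = 3.33 s
v² = v₀² + 2aΔx → Δx = (16² − 6.00²)/(2·3) = 36.7 m

Phase 3 (decelerating): v₀ = 16.0 m/s, a = -2.4 m/s².
v = v₀ + at → t = (11.5 − 16.0) / -2.4 = 1.88 s
v² = v₀² + 2aΔx → Δx = (11.5² − 16.0²)/(2·-2.4) = 25.8 m

Phase 4 (accelerating): v₀ = 11.5 m/s, a = 2.9 m/s².
v² = v₀² + 2aΔx = 11.5² + 2·2.9·95 = 683 → v = 26.1 m/s
t = (v − v₀)/a = (26.1 − 11.5)/2.9 = 5.05 s
Total time = 2.86 + 3.33 + 1.88 + 5.05 = 13.1 s

13.1 s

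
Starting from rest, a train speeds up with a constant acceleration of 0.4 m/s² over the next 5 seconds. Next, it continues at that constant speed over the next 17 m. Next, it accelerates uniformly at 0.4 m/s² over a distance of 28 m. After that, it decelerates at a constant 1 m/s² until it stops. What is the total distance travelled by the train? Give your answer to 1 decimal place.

Phase 1 (accelerating): v₀ = 0 m/s, a = 0.4 m/s².
v = v₀ + at = 0 + (0.4)(5) = 2.00 m/s
Δx = v₀t + ½at² = 0·5 + 0.5·0.4·5² = 5.00 m

Phase 2 (constant speed): v₀ = 2.00 m/s, a = 0 m/s².
Constant speed: t = d/v = 17/2.00 = 8.50 s

Phase 3 (accelerating): v₀ = 2.00 m/s, a = 0.4 m/s².
v² = v₀² + 2aΔx = 2.00² + 2·0.4·28 = 26.4 → v = 5.14 m/s
t = (v − v₀)/a = (5.14 − 2.00)/0.4 = 7.85 s

Phase 4 (decelerating): v₀ = 5.14 m/s, a = -1 m/s².
v = v₀ + at → t = (0 − 5.14) / -1 = 5.14 s
v² = v₀² + 2aΔx → Δx = (0² − 5.14²)/(2·-1) = 13.2 m
Total distance = 5.00 + 17.0 + 28.0 + 13.2 = 63.2 m

63.2 m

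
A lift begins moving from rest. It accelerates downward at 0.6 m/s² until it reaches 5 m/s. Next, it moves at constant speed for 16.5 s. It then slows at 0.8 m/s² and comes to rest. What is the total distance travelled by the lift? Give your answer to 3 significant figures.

119 m

Phase 1 (accelerating): v₀ = 0 m/s, a = 0.6 m/s².
v = v₀ + at → t = (5 − 0) / 0.6 = 8.33 s
v² = v₀² + 2aΔx → Δx = (5² − 0²)/(2·0.6) = 20.8 m

Phase 2 (constant speed): v₀ = 5.00 m/s, a = 0 m/s².
v = v₀ + at = 5.00 + (0)(16.5) = 5.00 m/s
Δx = v₀t + ½at² = 5.00·16.5 + 0.5·0·16.5² = 82.5 m

Phase 3 (decelerating): v₀ = 5.00 m/s, a = -0.8 m/s².
v = v₀ + at → t = (0 − 5.00) / -0.8 = 6.25 s
v² = v₀² + 2aΔx → Δx = (0² − 5.00²)/(2·-0.8) = 15.6 m
Total distance = 20.8 + 82.5 + 15.6 = 119 m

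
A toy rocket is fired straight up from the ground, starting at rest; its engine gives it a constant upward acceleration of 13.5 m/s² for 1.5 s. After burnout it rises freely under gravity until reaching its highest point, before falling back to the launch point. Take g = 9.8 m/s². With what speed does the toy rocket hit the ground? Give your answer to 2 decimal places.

26.60 m/s

Phase 1 (powered ascent): v₀ = 0 m/s, a = 13.5 m/s².
v = v₀ + at = 0 + (13.5)(1.5) = 20.2 m/s
Δx = v₀t + ½at² = 0·1.5 + 0.5·13.5·1.5² = 15.2 m

Phase 2 (coasting upward): v₀ = 20.2 m/s, a = -9.8 m/s².
v = v₀ + at → t = (0 − 20.2) / -9.8 = 2.07 s
v² = v₀² + 2aΔx → Δx = (0² − 20.2²)/(2·-9.8) = 20.9 m

Phase 3 (free fall): v₀ = 0 m/s, a = -9.8 m/s².
Falls 36.1 m from rest: t = √(2·36.1/9.8) = 2.71 s; v = g·t = 26.6 m/s.
Impact speed = 26.6 m/s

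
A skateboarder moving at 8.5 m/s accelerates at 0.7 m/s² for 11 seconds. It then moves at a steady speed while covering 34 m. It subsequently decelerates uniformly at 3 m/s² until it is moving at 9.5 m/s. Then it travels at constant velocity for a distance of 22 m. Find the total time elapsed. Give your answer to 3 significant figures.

Phase 1 (accelerating): v₀ = 8.50 m/s, a = 0.7 m/s².
v = v₀ + at = 8.50 + (0.7)(11) = 16.2 m/s
Δx = v₀t + ½at² = 8.50·11 + 0.5·0.7·11² = 136 m

Phase 2 (constant speed): v₀ = 16.2 m/s, a = 0 m/s².
Constant speed: t = d/v = 34/16.2 = 2.10 s

Phase 3 (decelerating): v₀ = 16.2 m/s, a = -3 m/s².
v = v₀ + at → t = (9.5 − 16.2) / -3 = 2.23 s
v² = v₀² + 2aΔx → Δx = (9.5² − 16.2²)/(2·-3) = 28.7 m

Phase 4 (constant speed): v₀ = 9.50 m/s, a = 0 m/s².
Constant speed: t = d/v = 22/9.50 = 2.32 s
Total time = 11.0 + 2.10 + 2.23 + 2.32 = 17.6 s

17.6 s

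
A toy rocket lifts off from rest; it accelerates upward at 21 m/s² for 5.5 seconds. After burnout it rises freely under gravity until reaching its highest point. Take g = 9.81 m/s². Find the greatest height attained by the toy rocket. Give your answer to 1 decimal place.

997.6 m

Phase 1 (powered ascent): v₀ = 0 m/s, a = 21 m/s².
v = v₀ + at = 0 + (21)(5.5) = 116 m/s
Δx = v₀t + ½at² = 0·5.5 + 0.5·21·5.5² = 318 m

Phase 2 (coasting upward): v₀ = 116 m/s, a = -9.81 m/s².
v = v₀ + at → t = (0 − 116) / -9.81 = 11.8 s
v² = v₀² + 2aΔx → Δx = (0² − 116²)/(2·-9.81) = 680 m
Maximum height = 318 + 680 = 998 m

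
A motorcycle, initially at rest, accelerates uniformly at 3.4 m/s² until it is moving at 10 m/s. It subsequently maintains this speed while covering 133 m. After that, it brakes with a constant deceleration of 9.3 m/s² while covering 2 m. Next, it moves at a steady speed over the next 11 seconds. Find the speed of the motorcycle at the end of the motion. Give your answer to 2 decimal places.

7.92 m/s

Phase 1 (accelerating): v₀ = 0 m/s, a = 3.4 m/s².
v = v₀ + at → t = (10 − 0) / 3.4 = 2.94 s
v² = v₀² + 2aΔx → Δx = (10² − 0²)/(2·3.4) = 14.7 m

Phase 2 (constant speed): v₀ = 10.0 m/s, a = 0 m/s².
Constant speed: t = d/v = 133/10.0 = 13.3 s

Phase 3 (decelerating): v₀ = 10.0 m/s, a = -9.3 m/s².
v² = v₀² + 2aΔx = 10.0² + 2·-9.3·2 = 62.8 → v = 7.92 m/s
t = (v − v₀)/a = (7.92 − 10.0)/-9.3 = 0.223 s

Phase 4 (constant speed): v₀ = 7.92 m/s, a = 0 m/s².
v = v₀ + at = 7.92 + (0)(11) = 7.92 m/s
Δx = v₀t + ½at² = 7.92·11 + 0.5·0·11² = 87.2 m
Final speed = 7.92 m/s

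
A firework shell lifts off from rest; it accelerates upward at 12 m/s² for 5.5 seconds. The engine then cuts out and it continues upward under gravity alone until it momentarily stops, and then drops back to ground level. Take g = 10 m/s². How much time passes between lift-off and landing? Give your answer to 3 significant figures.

21.0 s

Phase 1 (powered ascent): v₀ = 0 m/s, a = 12 m/s².
v = v₀ + at = 0 + (12)(5.5) = 66.0 m/s
Δx = v₀t + ½at² = 0·5.5 + 0.5·12·5.5² = 182 m

Phase 2 (coasting upward): v₀ = 66.0 m/s, a = -10 m/s².
v = v₀ + at → t = (0 − 66.0) / -10 = 6.60 s
v² = v₀² + 2aΔx → Δx = (0² − 66.0²)/(2·-10) = 218 m

Phase 3 (free fall): v₀ = 0 m/s, a = -10 m/s².
Falls 399 m from rest: t = √(2·399/10) = 8.94 s; v = g·t = 89.4 m/s.
Total time = 5.50 + 6.60 + 8.94 = 21.0 s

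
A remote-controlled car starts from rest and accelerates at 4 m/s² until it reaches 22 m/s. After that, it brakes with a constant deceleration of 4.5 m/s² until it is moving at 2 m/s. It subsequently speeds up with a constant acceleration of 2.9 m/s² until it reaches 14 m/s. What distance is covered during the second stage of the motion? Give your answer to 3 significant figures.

Phase 1 (accelerating): v₀ = 0 m/s, a = 4 m/s².
v = v₀ + at → t = (22 − 0) / 4 = 5.50 s
v² = v₀² + 2aΔx → Δx = (22² − 0²)/(2·4) = 60.5 m

Phase 2 (decelerating): v₀ = 22.0 m/s, a = -4.5 m/s².
v = v₀ + at → t = (2 − 22.0) / -4.5 = 4.44 s
v² = v₀² + 2aΔx → Δx = (2² − 22.0²)/(2·-4.5) = 53.3 m
Distance in phase 2 = 53.3 m

53.3 m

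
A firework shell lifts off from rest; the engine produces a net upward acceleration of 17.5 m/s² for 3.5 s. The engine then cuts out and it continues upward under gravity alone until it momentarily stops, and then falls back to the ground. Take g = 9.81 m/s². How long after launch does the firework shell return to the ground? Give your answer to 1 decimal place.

Phase 1 (powered ascent): v₀ = 0 m/s, a = 17.5 m/s².
v = v₀ + at = 0 + (17.5)(3.5) = 61.2 m/s
Δx = v₀t + ½at² = 0·3.5 + 0.5·17.5·3.5² = 107 m

Phase 2 (coasting upward): v₀ = 61.2 m/s, a = -9.81 m/s².
v = v₀ + at → t = (0 − 61.2) / -9.81 = 6.24 s
v² = v₀² + 2aΔx → Δx = (0² − 61.2²)/(2·-9.81) = 191 m

Phase 3 (free fall): v₀ = 0 m/s, a = -9.81 m/s².
Falls 298 m from rest: t = √(2·298/9.81) = 7.80 s; v = g·t = 76.5 m/s.
Total time = 3.50 + 6.24 + 7.80 = 17.5 s

17.5 s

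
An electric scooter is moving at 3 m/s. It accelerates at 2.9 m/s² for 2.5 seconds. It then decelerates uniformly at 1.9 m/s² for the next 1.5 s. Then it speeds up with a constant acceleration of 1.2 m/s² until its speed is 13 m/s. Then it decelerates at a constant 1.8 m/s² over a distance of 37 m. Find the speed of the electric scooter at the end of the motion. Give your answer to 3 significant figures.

Phase 1 (accelerating): v₀ = 3.00 m/s, a = 2.9 m/s².
v = v₀ + at = 3.00 + (2.9)(2.5) = 10.2 m/s
Δx = v₀t + ½at² = 3.00·2.5 + 0.5·2.9·2.5² = 16.6 m

Phase 2 (decelerating): v₀ = 10.2 m/s, a = -1.9 m/s².
v = v₀ + at = 10.2 + (-1.9)(1.5) = 7.40 m/s
Δx = v₀t + ½at² = 10.2·1.5 + 0.5·-1.9·1.5² = 13.2 m

Phase 3 (accelerating): v₀ = 7.40 m/s, a = 1.2 m/s².
v = v₀ + at → t = (13 − 7.40) / 1.2 = 4.67 s
v² = v₀² + 2aΔx → Δx = (13² − 7.40²)/(2·1.2) = 47.6 m

Phase 4 (decelerating): v₀ = 13.0 m/s, a = -1.8 m/s².
v² = v₀² + 2aΔx = 13.0² + 2·-1.8·37 = 35.8 → v = 5.98 m/s
t = (v − v₀)/a = (5.98 − 13.0)/-1.8 = 3.90 s
Final speed = 5.98 m/s

5.98 m/s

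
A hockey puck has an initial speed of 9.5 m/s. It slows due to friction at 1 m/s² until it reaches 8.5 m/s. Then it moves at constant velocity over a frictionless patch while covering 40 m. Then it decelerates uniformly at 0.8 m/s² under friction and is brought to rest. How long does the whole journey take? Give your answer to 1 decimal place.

16.3 s

Phase 1 (decelerating): v₀ = 9.50 m/s, a = -1 m/s².
v = v₀ + at → t = (8.5 − 9.50) / -1 = 1.00 s
v² = v₀² + 2aΔx → Δx = (8.5² − 9.50²)/(2·-1) = 9.00 m

Phase 2 (constant speed): v₀ = 8.50 m/s, a = 0 m/s².
Constant speed: t = d/v = 40/8.50 = 4.71 s

Phase 3 (decelerating): v₀ = 8.50 m/s, a = -0.8 m/s².
v = v₀ + at → t = (0 − 8.50) / -0.8 = 10.6 s
v² = v₀² + 2aΔx → Δx = (0² − 8.50²)/(2·-0.8) = 45.2 m
Total time = 1.00 + 4.71 + 10.6 = 16.3 s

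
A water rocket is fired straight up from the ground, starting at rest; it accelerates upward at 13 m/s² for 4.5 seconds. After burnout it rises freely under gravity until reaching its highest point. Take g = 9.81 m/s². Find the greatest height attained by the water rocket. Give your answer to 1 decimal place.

Phase 1 (powered ascent): v₀ = 0 m/s, a = 13 m/s².
v = v₀ + at = 0 + (13)(4.5) = 58.5 m/s
Δx = v₀t + ½at² = 0·4.5 + 0.5·13·4.5² = 132 m

Phase 2 (coasting upward): v₀ = 58.5 m/s, a = -9.81 m/s².
v = v₀ + at → t = (0 − 58.5) / -9.81 = 5.96 s
v² = v₀² + 2aΔx → Δx = (0² − 58.5²)/(2·-9.81) = 174 m
Maximum height = 132 + 174 = 306 m

306.1 m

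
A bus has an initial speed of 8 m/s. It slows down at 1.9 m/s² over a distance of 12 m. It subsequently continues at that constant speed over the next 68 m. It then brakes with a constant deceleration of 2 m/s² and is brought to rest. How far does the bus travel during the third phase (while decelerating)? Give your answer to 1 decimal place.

Phase 1 (decelerating): v₀ = 8.00 m/s, a = -1.9 m/s².
v² = v₀² + 2aΔx = 8.00² + 2·-1.9·12 = 18.4 → v = 4.29 m/s
t = (v − v₀)/a = (4.29 − 8.00)/-1.9 = 1.95 s

Phase 2 (constant speed): v₀ = 4.29 m/s, a = 0 m/s².
Constant speed: t = d/v = 68/4.29 = 15.9 s

Phase 3 (decelerating): v₀ = 4.29 m/s, a = -2 m/s².
v = v₀ + at → t = (0 − 4.29) / -2 = 2.14 s
v² = v₀² + 2aΔx → Δx = (0² − 4.29²)/(2·-2) = 4.60 m
Distance in phase 3 = 4.60 m

4.6 m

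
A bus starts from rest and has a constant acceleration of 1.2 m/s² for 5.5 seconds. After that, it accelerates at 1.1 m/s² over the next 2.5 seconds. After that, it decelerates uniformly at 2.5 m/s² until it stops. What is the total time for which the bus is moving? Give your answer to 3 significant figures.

Phase 1 (accelerating): v₀ = 0 m/s, a = 1.2 m/s².
v = v₀ + at = 0 + (1.2)(5.5) = 6.60 m/s
Δx = v₀t + ½at² = 0·5.5 + 0.5·1.2·5.5² = 18.1 m

Phase 2 (accelerating): v₀ = 6.60 m/s, a = 1.1 m/s².
v = v₀ + at = 6.60 + (1.1)(2.5) = 9.35 m/s
Δx = v₀t + ½at² = 6.60·2.5 + 0.5·1.1·2.5² = 19.9 m

Phase 3 (decelerating): v₀ = 9.35 m/s, a = -2.5 m/s².
v = v₀ + at → t = (0 − 9.35) / -2.5 = 3.74 s
v² = v₀² + 2aΔx → Δx = (0² − 9.35²)/(2·-2.5) = 17.5 m
Total time = 5.50 + 2.50 + 3.74 = 11.7 s

11.7 s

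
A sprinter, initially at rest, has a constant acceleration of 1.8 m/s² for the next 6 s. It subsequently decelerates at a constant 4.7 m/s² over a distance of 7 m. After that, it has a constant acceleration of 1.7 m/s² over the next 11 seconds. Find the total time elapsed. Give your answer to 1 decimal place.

17.8 s

Phase 1 (accelerating): v₀ = 0 m/s, a = 1.8 m/s².
v = v₀ + at = 0 + (1.8)(6) = 10.8 m/s
Δx = v₀t + ½at² = 0·6 + 0.5·1.8·6² = 32.4 m

Phase 2 (decelerating): v₀ = 10.8 m/s, a = -4.7 m/s².
v² = v₀² + 2aΔx = 10.8² + 2·-4.7·7 = 50.8 → v = 7.13 m/s
t = (v − v₀)/a = (7.13 − 10.8)/-4.7 = 0.781 s

Phase 3 (accelerating): v₀ = 7.13 m/s, a = 1.7 m/s².
v = v₀ + at = 7.13 + (1.7)(11) = 25.8 m/s
Δx = v₀t + ½at² = 7.13·11 + 0.5·1.7·11² = 181 m
Total time = 6.00 + 0.781 + 11.0 = 17.8 s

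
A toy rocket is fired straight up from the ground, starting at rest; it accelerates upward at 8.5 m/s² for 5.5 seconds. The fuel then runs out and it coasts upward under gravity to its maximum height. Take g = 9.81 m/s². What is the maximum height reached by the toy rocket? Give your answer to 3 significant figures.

240 m

Phase 1 (powered ascent): v₀ = 0 m/s, a = 8.5 m/s².
v = v₀ + at = 0 + (8.5)(5.5) = 46.8 m/s
Δx = v₀t + ½at² = 0·5.5 + 0.5·8.5·5.5² = 129 m

Phase 2 (coasting upward): v₀ = 46.8 m/s, a = -9.81 m/s².
v = v₀ + at → t = (0 − 46.8) / -9.81 = 4.77 s
v² = v₀² + 2aΔx → Δx = (0² − 46.8²)/(2·-9.81) = 111 m
Maximum height = 129 + 111 = 240 m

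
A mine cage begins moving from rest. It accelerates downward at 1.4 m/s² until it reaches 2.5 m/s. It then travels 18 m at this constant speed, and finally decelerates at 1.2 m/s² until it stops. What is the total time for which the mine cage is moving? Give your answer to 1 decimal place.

11.1 s

Phase 1 (accelerating): v₀ = 0 m/s, a = 1.4 m/s².
v = v₀ + at → t = (2.5 − 0) / 1.4 = 1.79 s
v² = v₀² + 2aΔx → Δx = (2.5² − 0²)/(2·1.4) = 2.23 m

Phase 2 (constant speed): v₀ = 2.50 m/s, a = 0 m/s².
Constant speed: t = d/v = 18/2.50 = 7.20 s

Phase 3 (decelerating): v₀ = 2.50 m/s, a = -1.2 m/s².
v = v₀ + at → t = (0 − 2.50) / -1.2 = 2.08 s
v² = v₀² + 2aΔx → Δx = (0² − 2.50²)/(2·-1.2) = 2.60 m
Total time = 1.79 + 7.20 + 2.08 = 11.1 s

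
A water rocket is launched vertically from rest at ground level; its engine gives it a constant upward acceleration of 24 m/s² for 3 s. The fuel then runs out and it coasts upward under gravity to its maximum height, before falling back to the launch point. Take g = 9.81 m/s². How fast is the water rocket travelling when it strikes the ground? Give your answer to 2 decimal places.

Phase 1 (powered ascent): v₀ = 0 m/s, a = 24 m/s².
v = v₀ + at = 0 + (24)(3) = 72.0 m/s
Δx = v₀t + ½at² = 0·3 + 0.5·24·3² = 108 m

Phase 2 (coasting upward): v₀ = 72.0 m/s, a = -9.81 m/s².
v = v₀ + at → t = (0 − 72.0) / -9.81 = 7.34 s
v² = v₀² + 2aΔx → Δx = (0² − 72.0²)/(2·-9.81) = 264 m

Phase 3 (free fall): v₀ = 0 m/s, a = -9.81 m/s².
Falls 372 m from rest: t = √(2·372/9.81) = 8.71 s; v = g·t = 85.5 m/s.
Impact speed = 85.5 m/s

85.46 m/s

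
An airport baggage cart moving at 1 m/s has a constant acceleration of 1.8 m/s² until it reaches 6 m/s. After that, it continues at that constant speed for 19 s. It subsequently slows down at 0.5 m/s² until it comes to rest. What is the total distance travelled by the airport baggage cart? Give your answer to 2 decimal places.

159.72 m

Phase 1 (accelerating): v₀ = 1.00 m/s, a = 1.8 m/s².
v = v₀ + at → t = (6 − 1.00) / 1.8 = 2.78 s
v² = v₀² + 2aΔx → Δx = (6² − 1.00²)/(2·1.8) = 9.72 m

Phase 2 (constant speed): v₀ = 6.00 m/s, a = 0 m/s².
v = v₀ + at = 6.00 + (0)(19) = 6.00 m/s
Δx = v₀t + ½at² = 6.00·19 + 0.5·0·19² = 114 m

Phase 3 (decelerating): v₀ = 6.00 m/s, a = -0.5 m/s².
v = v₀ + at → t = (0 − 6.00) / -0.5 = 12.0 s
v² = v₀² + 2aΔx → Δx = (0² − 6.00²)/(2·-0.5) = 36.0 m
Total distance = 9.72 + 114 + 36.0 = 160 m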